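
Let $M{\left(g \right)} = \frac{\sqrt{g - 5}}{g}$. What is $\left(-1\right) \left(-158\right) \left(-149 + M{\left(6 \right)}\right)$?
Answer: $- \frac{70547}{3} \approx -23516.0$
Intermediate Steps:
$M{\left(g \right)} = \frac{\sqrt{-5 + g}}{g}$
$\left(-1\right) \left(-158\right) \left(-149 + M{\left(6 \right)}\right) = \left(-1\right) \left(-158\right) \left(-149 + \frac{\sqrt{-5 + 6}}{6}\right) = 158 \left(-149 + \frac{\sqrt{1}}{6}\right) = 158 \left(-149 + \frac{1}{6} \cdot 1\right) = 158 \left(-149 + \frac{1}{6}\right) = 158 \left(- \frac{893}{6}\right) = - \frac{70547}{3}$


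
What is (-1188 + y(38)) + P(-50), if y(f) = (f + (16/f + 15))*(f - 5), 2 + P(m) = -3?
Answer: 10828/19 ≈ 569.89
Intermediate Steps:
P(m) = -5 (P(m) = -2 - 3 = -5)
y(f) = (-5 + f)*(15 + f + 16/f) (y(f) = (f + (15 + 16/f))*(-5 + f) = (15 + f + 16/f)*(-5 + f) = (-5 + f)*(15 + f + 16/f))
(-1188 + y(38)) + P(-50) = (-1188 + (-59 + 38² - 80/38 + 10*38)) - 5 = (-1188 + (-59 + 1444 - 80*1/38 + 380)) - 5 = (-1188 + (-59 + 1444 - 40/19 + 380)) - 5 = (-1188 + 33495/19) - 5 = 10923/19 - 5 = 10828/19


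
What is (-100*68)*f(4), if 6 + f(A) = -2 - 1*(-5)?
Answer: 20400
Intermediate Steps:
f(A) = -3 (f(A) = -6 + (-2 - 1*(-5)) = -6 + (-2 + 5) = -6 + 3 = -3)
(-100*68)*f(4) = -100*68*(-3) = -6800*(-3) = 20400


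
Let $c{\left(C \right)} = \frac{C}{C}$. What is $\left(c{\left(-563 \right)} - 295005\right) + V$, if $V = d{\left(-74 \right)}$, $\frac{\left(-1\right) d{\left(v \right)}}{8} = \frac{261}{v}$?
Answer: $- \frac{10914104}{37} \approx -2.9498 \cdot 10^{5}$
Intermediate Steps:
$d{\left(v \right)} = - \frac{2088}{v}$ ($d{\left(v \right)} = - 8 \frac{261}{v} = - \frac{2088}{v}$)
$V = \frac{1044}{37}$ ($V = - \frac{2088}{-74} = \left(-2088\right) \left(- \frac{1}{74}\right) = \frac{1044}{37} \approx 28.216$)
$c{\left(C \right)} = 1$
$\left(c{\left(-563 \right)} - 295005\right) + V = \left(1 - 295005\right) + \frac{1044}{37} = -295004 + \frac{1044}{37} = - \frac{10914104}{37}$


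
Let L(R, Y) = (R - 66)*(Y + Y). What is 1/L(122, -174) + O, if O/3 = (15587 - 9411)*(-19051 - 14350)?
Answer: -12060221451265/19488 ≈ -6.1885e+8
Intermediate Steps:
L(R, Y) = 2*Y*(-66 + R) (L(R, Y) = (-66 + R)*(2*Y) = 2*Y*(-66 + R))
O = -618853728 (O = 3*((15587 - 9411)*(-19051 - 14350)) = 3*(6176*(-33401)) = 3*(-206284576) = -618853728)
1/L(122, -174) + O = 1/(2*(-174)*(-66 + 122)) - 618853728 = 1/(2*(-174)*56) - 618853728 = 1/(-19488) - 618853728 = -1/19488 - 618853728 = -12060221451265/19488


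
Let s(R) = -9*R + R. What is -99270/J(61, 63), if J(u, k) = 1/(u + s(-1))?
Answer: -6849630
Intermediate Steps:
s(R) = -8*R
J(u, k) = 1/(8 + u) (J(u, k) = 1/(u - 8*(-1)) = 1/(u + 8) = 1/(8 + u))
-99270/J(61, 63) = -99270/(1/(8 + 61)) = -99270/(1/69) = -99270/1/69 = -99270*69 = -6849630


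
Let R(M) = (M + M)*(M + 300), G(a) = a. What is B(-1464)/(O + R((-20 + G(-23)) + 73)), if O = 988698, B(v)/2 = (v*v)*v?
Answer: -1045928448/168083 ≈ -6222.7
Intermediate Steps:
B(v) = 2*v**3 (B(v) = 2*((v*v)*v) = 2*(v**2*v) = 2*v**3)
R(M) = 2*M*(300 + M) (R(M) = (2*M)*(300 + M) = 2*M*(300 + M))
B(-1464)/(O + R((-20 + G(-23)) + 73)) = (2*(-1464)**3)/(988698 + 2*((-20 - 23) + 73)*(300 + ((-20 - 23) + 73))) = (2*(-3137785344))/(988698 + 2*(-43 + 73)*(300 + (-43 + 73))) = -6275570688/(988698 + 2*30*(300 + 30)) = -6275570688/(988698 + 2*30*330) = -6275570688/(988698 + 19800) = -6275570688/1008498 = -6275570688*1/1008498 = -1045928448/168083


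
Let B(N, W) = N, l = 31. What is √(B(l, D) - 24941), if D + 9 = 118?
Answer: I*√24910 ≈ 157.83*I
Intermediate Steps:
D = 109 (D = -9 + 118 = 109)
√(B(l, D) - 24941) = √(31 - 24941) = √(-24910) = I*√24910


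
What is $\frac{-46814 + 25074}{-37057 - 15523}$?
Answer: $\frac{1087}{2629} \approx 0.41347$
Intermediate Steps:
$\frac{-46814 + 25074}{-37057 - 15523} = - \frac{21740}{-52580} = \left(-21740\right) \left(- \frac{1}{52580}\right) = \frac{1087}{2629}$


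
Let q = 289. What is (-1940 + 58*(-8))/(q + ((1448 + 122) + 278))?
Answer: -2404/2137 ≈ -1.1249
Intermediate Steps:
(-1940 + 58*(-8))/(q + ((1448 + 122) + 278)) = (-1940 + 58*(-8))/(289 + ((1448 + 122) + 278)) = (-1940 - 464)/(289 + (1570 + 278)) = -2404/(289 + 1848) = -2404/2137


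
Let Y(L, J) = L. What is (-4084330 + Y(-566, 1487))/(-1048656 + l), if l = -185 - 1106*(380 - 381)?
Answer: 1361632/349245 ≈ 3.8988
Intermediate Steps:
l = 921 (l = -185 - 1106*(-1) = -185 + 1106 = 921)
(-4084330 + Y(-566, 1487))/(-1048656 + l) = (-4084330 - 566)/(-1048656 + 921) = -4084896/(-1047735) = -4084896*(-1/1047735) = 1361632/349245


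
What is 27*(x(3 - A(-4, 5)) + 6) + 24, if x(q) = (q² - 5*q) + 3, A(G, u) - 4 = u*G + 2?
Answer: 5775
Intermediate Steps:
A(G, u) = 6 + G*u (A(G, u) = 4 + (u*G + 2) = 4 + (G*u + 2) = 4 + (2 + G*u) = 6 + G*u)
x(q) = 3 + q² - 5*q
27*(x(3 - A(-4, 5)) + 6) + 24 = 27*((3 + (3 - (6 - 4*5))² - 5*(3 - (6 - 4*5))) + 6) + 24 = 27*((3 + (3 - (6 - 20))² - 5*(3 - (6 - 20))) + 6) + 24 = 27*((3 + (3 - 1*(-14))² - 5*(3 - 1*(-14))) + 6) + 24 = 27*((3 + (3 + 14)² - 5*(3 + 14)) + 6) + 24 = 27*((3 + 17² - 5*17) + 6) + 24 = 27*((3 + 289 - 85) + 6) + 24 = 27*(207 + 6) + 24 = 27*213 + 24 = 5751 + 24 = 5775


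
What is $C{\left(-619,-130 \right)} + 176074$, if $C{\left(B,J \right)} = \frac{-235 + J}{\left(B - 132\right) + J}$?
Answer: $\frac{155121559}{881} \approx 1.7607 \cdot 10^{5}$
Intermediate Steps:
$C{\left(B,J \right)} = \frac{-235 + J}{-132 + B + J}$ ($C{\left(B,J \right)} = \frac{-235 + J}{\left(-132 + B\right) + J} = \frac{-235 + J}{-132 + B + J}$)
$C{\left(-619,-130 \right)} + 176074 = \frac{-235 - 130}{-132 - 619 - 130} + 176074 = \frac{1}{-881} \left(-365\right) + 176074 = \left(- \frac{1}{881}\right) \left(-365\right) + 176074 = \frac{365}{881} + 176074 = \frac{155121559}{881}$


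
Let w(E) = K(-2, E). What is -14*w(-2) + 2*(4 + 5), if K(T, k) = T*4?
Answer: 130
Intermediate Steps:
K(T, k) = 4*T
w(E) = -8 (w(E) = 4*(-2) = -8)
-14*w(-2) + 2*(4 + 5) = -14*(-8) + 2*(4 + 5) = 112 + 2*9 = 112 + 18 = 130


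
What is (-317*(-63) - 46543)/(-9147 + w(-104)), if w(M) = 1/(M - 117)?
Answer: 209729/72196 ≈ 2.9050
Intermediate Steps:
w(M) = 1/(-117 + M)
(-317*(-63) - 46543)/(-9147 + w(-104)) = (-317*(-63) - 46543)/(-9147 + 1/(-117 - 104)) = (19971 - 46543)/(-9147 + 1/(-221)) = -26572/(-9147 - 1/221) = -26572/(-2021488/221) = -26572*(-221/2021488) = 209729/72196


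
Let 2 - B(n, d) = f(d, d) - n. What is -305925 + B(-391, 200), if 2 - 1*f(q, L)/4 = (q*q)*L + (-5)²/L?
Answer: 63387357/2 ≈ 3.1694e+7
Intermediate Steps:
f(q, L) = 8 - 100/L - 4*L*q² (f(q, L) = 8 - 4*((q*q)*L + (-5)²/L) = 8 - 4*(q²*L + 25/L) = 8 - 4*(L*q² + 25/L) = 8 - 4*(25/L + L*q²) = 8 + (-100/L - 4*L*q²) = 8 - 100/L - 4*L*q²)
B(n, d) = -6 + n + 4*d³ + 100/d (B(n, d) = 2 - ((8 - 100/d - 4*d*d²) - n) = 2 - ((8 - 100/d - 4*d³) - n) = 2 - (8 - n - 100/d - 4*d³) = 2 + (-8 + n + 4*d³ + 100/d) = -6 + n + 4*d³ + 100/d)
-305925 + B(-391, 200) = -305925 + (-6 - 391 + 4*200³ + 100/200) = -305925 + (-6 - 391 + 4*8000000 + 100*(1/200)) = -305925 + (-6 - 391 + 32000000 + ½) = -305925 + 63999207/2 = 63387357/2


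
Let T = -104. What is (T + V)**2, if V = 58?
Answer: 2116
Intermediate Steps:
(T + V)**2 = (-104 + 58)**2 = (-46)**2 = 2116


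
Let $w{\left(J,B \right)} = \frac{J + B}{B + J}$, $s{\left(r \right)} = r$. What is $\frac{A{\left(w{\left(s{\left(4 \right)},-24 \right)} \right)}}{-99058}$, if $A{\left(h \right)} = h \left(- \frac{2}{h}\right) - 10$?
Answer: $\frac{6}{49529} \approx 0.00012114$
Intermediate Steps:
$w{\left(J,B \right)} = 1$ ($w{\left(J,B \right)} = \frac{B + J}{B + J} = 1$)
$A{\left(h \right)} = -12$ ($A{\left(h \right)} = -2 - 10 = -12$)
$\frac{A{\left(w{\left(s{\left(4 \right)},-24 \right)} \right)}}{-99058} = - \frac{12}{-99058} = \left(-12\right) \left(- \frac{1}{99058}\right) = \frac{6}{49529}$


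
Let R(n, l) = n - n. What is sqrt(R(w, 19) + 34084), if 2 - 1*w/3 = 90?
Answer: 2*sqrt(8521) ≈ 184.62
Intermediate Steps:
w = -264 (w = 6 - 3*90 = 6 - 270 = -264)
R(n, l) = 0
sqrt(R(w, 19) + 34084) = sqrt(0 + 34084) = sqrt(34084) = 2*sqrt(8521)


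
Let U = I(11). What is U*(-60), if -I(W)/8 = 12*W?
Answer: 63360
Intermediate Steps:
I(W) = -96*W
U = -1056 (U = -96*11 = -1056)
U*(-60) = -1056*(-60) = 63360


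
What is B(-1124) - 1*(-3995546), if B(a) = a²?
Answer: 5258922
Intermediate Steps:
B(-1124) - 1*(-3995546) = (-1124)² - 1*(-3995546) = 1263376 + 3995546 = 5258922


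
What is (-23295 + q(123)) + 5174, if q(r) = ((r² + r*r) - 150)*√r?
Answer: -18121 + 30108*√123 ≈ 3.1579e+5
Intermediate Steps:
q(r) = √r*(-150 + 2*r²) (q(r) = ((r² + r²) - 150)*√r = (2*r² - 150)*√r = (-150 + 2*r²)*√r = √r*(-150 + 2*r²))
(-23295 + q(123)) + 5174 = (-23295 + 2*√123*(-75 + 123²)) + 5174 = (-23295 + 2*√123*(-75 + 15129)) + 5174 = (-23295 + 2*√123*15054) + 5174 = (-23295 + 30108*√123) + 5174 = -18121 + 30108*√123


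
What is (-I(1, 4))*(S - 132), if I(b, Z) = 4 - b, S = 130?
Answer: 6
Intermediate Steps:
(-I(1, 4))*(S - 132) = (-(4 - 1*1))*(130 - 132) = -(4 - 1)*(-2) = -1*3*(-2) = -3*(-2) = 6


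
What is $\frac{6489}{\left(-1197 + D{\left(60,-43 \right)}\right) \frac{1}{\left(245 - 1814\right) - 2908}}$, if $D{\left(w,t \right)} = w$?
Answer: $\frac{9683751}{379} \approx 25551.0$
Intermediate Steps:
$\frac{6489}{\left(-1197 + D{\left(60,-43 \right)}\right) \frac{1}{\left(245 - 1814\right) - 2908}} = \frac{6489}{\left(-1197 + 60\right) \frac{1}{\left(245 - 1814\right) - 2908}} = \frac{6489}{\left(-1137\right) \frac{1}{\left(245 - 1814\right) - 2908}} = \frac{6489}{\left(-1137\right) \frac{1}{-1569 - 2908}} = \frac{6489}{\left(-1137\right) \frac{1}{-4477}} = \frac{6489}{\left(-1137\right) \left(- \frac{1}{4477}\right)} = \frac{6489}{\frac{1137}{4477}} = 6489 \cdot \frac{4477}{1137} = \frac{9683751}{379}$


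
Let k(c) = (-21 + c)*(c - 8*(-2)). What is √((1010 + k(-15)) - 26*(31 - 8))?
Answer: 2*√94 ≈ 19.391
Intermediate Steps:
k(c) = (-21 + c)*(16 + c) (k(c) = (-21 + c)*(c + 16) = (-21 + c)*(16 + c))
√((1010 + k(-15)) - 26*(31 - 8)) = √((1010 + (-336 + (-15)² - 5*(-15))) - 26*(31 - 8)) = √((1010 + (-336 + 225 + 75)) - 26*23) = √((1010 - 36) - 598) = √(974 - 598) = √376 = 2*√94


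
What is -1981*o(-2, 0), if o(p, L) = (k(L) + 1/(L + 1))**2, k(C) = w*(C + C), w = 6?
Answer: -1981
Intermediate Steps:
k(C) = 12*C (k(C) = 6*(C + C) = 6*(2*C) = 12*C)
o(p, L) = (1/(1 + L) + 12*L)**2 (o(p, L) = (12*L + 1/(L + 1))**2 = (12*L + 1/(1 + L))**2 = (1/(1 + L) + 12*L)**2)
-1981*o(-2, 0) = -1981*(1 + 12*0 + 12*0**2)**2/(1 + 0)**2 = -1981*(1 + 0 + 12*0)**2/1**2 = -1981*(1 + 0 + 0)**2 = -1981*1**2 = -1981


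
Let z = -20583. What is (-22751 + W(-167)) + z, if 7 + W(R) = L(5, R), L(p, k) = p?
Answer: -43336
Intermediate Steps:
W(R) = -2 (W(R) = -7 + 5 = -2)
(-22751 + W(-167)) + z = (-22751 - 2) - 20583 = -22753 - 20583 = -43336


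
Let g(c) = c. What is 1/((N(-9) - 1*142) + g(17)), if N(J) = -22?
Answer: -1/147 ≈ -0.0068027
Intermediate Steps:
1/((N(-9) - 1*142) + g(17)) = 1/((-22 - 1*142) + 17) = 1/((-22 - 142) + 17) = 1/(-164 + 17) = 1/(-147) = -1/147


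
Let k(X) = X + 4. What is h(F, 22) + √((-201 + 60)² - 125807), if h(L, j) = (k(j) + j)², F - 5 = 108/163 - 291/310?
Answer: 2304 + I*√105926 ≈ 2304.0 + 325.46*I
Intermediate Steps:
k(X) = 4 + X
F = 238697/50530 (F = 5 + (108/163 - 291/310) = 5 - 13953/50530 = 238697/50530 ≈ 4.7239)
h(L, j) = (4 + 2*j)² (h(L, j) = ((4 + j) + j)² = (4 + 2*j)²)
h(F, 22) + √((-201 + 60)² - 125807) = 4*(2 + 22)² + √((-201 + 60)² - 125807) = 4*24² + √((-141)² - 125807) = 4*576 + √(19881 - 125807) = 2304 + √(-105926) = 2304 + I*√105926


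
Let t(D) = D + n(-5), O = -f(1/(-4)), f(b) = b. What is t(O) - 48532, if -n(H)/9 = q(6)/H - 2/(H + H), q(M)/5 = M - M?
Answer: -970671/20 ≈ -48534.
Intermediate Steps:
O = ¼ (O = -1/(-4) = -1*(-¼) = ¼ ≈ 0.25000)
q(M) = 0 (q(M) = 5*(M - M) = 5*0 = 0)
n(H) = 9/H (n(H) = -9*(0/H - 2/(H + H)) = -9*(0 - 2*1/(2*H)) = -9*(0 - 1/H) = -(-9)/H = 9/H)
t(D) = -9/5 + D (t(D) = D + 9/(-5) = D + 9*(-⅕) = D - 9/5 = -9/5 + D)
t(O) - 48532 = (-9/5 + ¼) - 48532 = -31/20 - 48532 = -970671/20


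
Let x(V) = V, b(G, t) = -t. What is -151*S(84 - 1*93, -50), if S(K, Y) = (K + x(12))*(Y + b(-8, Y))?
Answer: 0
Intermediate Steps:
S(K, Y) = 0 (S(K, Y) = (K + 12)*(Y - Y) = (12 + K)*0 = 0)
-151*S(84 - 1*93, -50) = -151*0 = 0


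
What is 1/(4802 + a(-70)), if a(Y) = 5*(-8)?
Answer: 1/4762 ≈ 0.00021000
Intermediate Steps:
a(Y) = -40
1/(4802 + a(-70)) = 1/(4802 - 40) = 1/4762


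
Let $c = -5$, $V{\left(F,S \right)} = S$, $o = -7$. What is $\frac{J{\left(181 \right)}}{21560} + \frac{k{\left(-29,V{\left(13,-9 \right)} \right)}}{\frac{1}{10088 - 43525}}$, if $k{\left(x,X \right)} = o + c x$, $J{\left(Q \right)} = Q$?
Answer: $- \frac{99484437179}{21560} \approx -4.6143 \cdot 10^{6}$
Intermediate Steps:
$k{\left(x,X \right)} = -7 - 5 x$
$\frac{J{\left(181 \right)}}{21560} + \frac{k{\left(-29,V{\left(13,-9 \right)} \right)}}{\frac{1}{10088 - 43525}} = \frac{181}{21560} + \frac{-7 - -145}{\frac{1}{10088 - 43525}} = 181 \cdot \frac{1}{21560} + \frac{-7 + 145}{\frac{1}{-33437}} = \frac{181}{21560} + \frac{138}{- \frac{1}{33437}} = \frac{181}{21560} + 138 \left(-33437\right) = \frac{181}{21560} - 4614306 = - \frac{99484437179}{21560}$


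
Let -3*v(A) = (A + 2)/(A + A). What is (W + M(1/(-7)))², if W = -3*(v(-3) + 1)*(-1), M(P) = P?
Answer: 12769/1764 ≈ 7.2387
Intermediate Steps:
v(A) = -(2 + A)/(6*A) (v(A) = -(A + 2)/(3*(A + A)) = -(2 + A)/(3*(2*A)) = -(2 + A)*1/(2*A)/3 = -(2 + A)/(6*A))
W = 17/6 (W = -3*((⅙)*(-2 - 1*(-3))/(-3) + 1)*(-1) = -3*((⅙)*(-⅓)*(-2 + 3) + 1)*(-1) = -3*((⅙)*(-⅓)*1 + 1)*(-1) = -3*(-1/18 + 1)*(-1) = -3*17/18*(-1) = -17/6*(-1) = 17/6 ≈ 2.8333)
(W + M(1/(-7)))² = (17/6 + 1/(-7))² = (17/6 - ⅐)² = (113/42)² = 12769/1764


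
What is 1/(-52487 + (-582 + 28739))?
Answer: -1/24330 ≈ -4.1102e-5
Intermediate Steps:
1/(-52487 + (-582 + 28739)) = 1/(-52487 + 28157) = 1/(-24330) = -1/24330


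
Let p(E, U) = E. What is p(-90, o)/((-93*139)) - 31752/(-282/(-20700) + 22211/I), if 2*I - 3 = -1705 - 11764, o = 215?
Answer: 3178158865711770/328826249191 ≈ 9665.2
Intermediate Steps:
I = -6733 (I = 3/2 + (-1705 - 11764)/2 = 3/2 + (½)*(-13469) = 3/2 - 13469/2 = -6733)
p(-90, o)/((-93*139)) - 31752/(-282/(-20700) + 22211/I) = -90/((-93*139)) - 31752/(-282/(-20700) + 22211/(-6733)) = -90/(-12927) - 31752/(-282*(-1/20700) + 22211*(-1/6733)) = -90*(-1/12927) - 31752/(47/3450 - 22211/6733) = 30/4309 - 31752/(-76311499/23228850) = 30/4309 - 31752*(-23228850/76311499) = 30/4309 + 737562445200/76311499 = 3178158865711770/328826249191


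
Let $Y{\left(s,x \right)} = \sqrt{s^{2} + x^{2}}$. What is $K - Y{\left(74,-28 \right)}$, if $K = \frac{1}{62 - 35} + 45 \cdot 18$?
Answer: $\frac{21871}{27} - 2 \sqrt{1565} \approx 730.92$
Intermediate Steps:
$K = \frac{21871}{27}$ ($K = \frac{1}{27} + 810 = \frac{21871}{27} \approx 810.04$)
$K - Y{\left(74,-28 \right)} = \frac{21871}{27} - \sqrt{74^{2} + \left(-28\right)^{2}} = \frac{21871}{27} - \sqrt{5476 + 784} = \frac{21871}{27} - \sqrt{6260} = \frac{21871}{27} - 2 \sqrt{1565}$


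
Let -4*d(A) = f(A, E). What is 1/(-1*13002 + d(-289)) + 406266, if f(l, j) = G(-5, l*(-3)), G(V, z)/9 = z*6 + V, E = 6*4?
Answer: 40131361742/98781 ≈ 4.0627e+5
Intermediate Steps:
E = 24
G(V, z) = 9*V + 54*z (G(V, z) = 9*(z*6 + V) = 9*(6*z + V) = 9*(V + 6*z) = 9*V + 54*z)
f(l, j) = -45 - 162*l (f(l, j) = 9*(-5) + 54*(l*(-3)) = -45 + 54*(-3*l) = -45 - 162*l)
d(A) = 45/4 + 81*A/2 (d(A) = -(-45 - 162*A)/4 = 45/4 + 81*A/2)
1/(-1*13002 + d(-289)) + 406266 = 1/(-1*13002 + (45/4 + (81/2)*(-289))) + 406266 = 1/(-13002 + (45/4 - 23409/2)) + 406266 = 1/(-13002 - 46773/4) + 406266 = 1/(-98781/4) + 406266 = -4/98781 + 406266 = 40131361742/98781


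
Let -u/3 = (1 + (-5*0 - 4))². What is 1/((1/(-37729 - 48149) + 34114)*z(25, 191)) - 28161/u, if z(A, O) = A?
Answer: 76390417608703/73241052275 ≈ 1043.0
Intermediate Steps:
u = -27 (u = -3*(1 + (-5*0 - 4))² = -3*(1 + (0 - 4))² = -3*(1 - 4)² = -3*(-3)² = -3*9 = -27)
1/((1/(-37729 - 48149) + 34114)*z(25, 191)) - 28161/u = 1/((1/(-37729 - 48149) + 34114)*25) - 28161/(-27) = (1/25)/(1/(-85878) + 34114) - 28161*(-1/27) = (1/25)/(-1/85878 + 34114) + 1043 = (1/25)/(2929642091/85878) + 1043 = (85878/2929642091)*(1/25) + 1043 = 85878/73241052275 + 1043 = 76390417608703/73241052275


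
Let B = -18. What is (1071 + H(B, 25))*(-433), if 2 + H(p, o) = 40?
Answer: -480197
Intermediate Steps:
H(p, o) = 38 (H(p, o) = -2 + 40 = 38)
(1071 + H(B, 25))*(-433) = (1071 + 38)*(-433) = 1109*(-433) = -480197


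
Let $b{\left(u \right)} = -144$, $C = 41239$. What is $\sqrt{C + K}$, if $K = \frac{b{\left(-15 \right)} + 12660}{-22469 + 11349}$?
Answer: $\frac{\sqrt{79675697245}}{1390} \approx 203.07$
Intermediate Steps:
$K = - \frac{3129}{2780}$ ($K = \frac{-144 + 12660}{-22469 + 11349} = \frac{12516}{-11120} = 12516 \left(- \frac{1}{11120}\right) = - \frac{3129}{2780} \approx -1.1255$)
$\sqrt{C + K} = \sqrt{41239 - \frac{3129}{2780}} = \sqrt{\frac{114641291}{2780}} = \frac{\sqrt{79675697245}}{1390}$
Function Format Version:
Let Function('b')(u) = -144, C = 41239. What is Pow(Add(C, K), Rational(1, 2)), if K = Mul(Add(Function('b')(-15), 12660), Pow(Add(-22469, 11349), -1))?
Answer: Mul(Rational(1, 1390), Pow(79675697245, Rational(1, 2))) ≈ 203.07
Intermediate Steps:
K = Rational(-3129, 2780) (K = Mul(Add(-144, 12660), Pow(Add(-22469, 11349), -1)) = Mul(12516, Pow(-11120, -1)) = Mul(12516, Rational(-1, 11120)) = Rational(-3129, 2780) ≈ -1.1255)
Pow(Add(C, K), Rational(1, 2)) = Pow(Add(41239, Rational(-3129, 2780)), Rational(1, 2)) = Pow(Rational(114641291, 2780), Rational(1, 2)) = Mul(Rational(1, 1390), Pow(79675697245, Rational(1, 2)))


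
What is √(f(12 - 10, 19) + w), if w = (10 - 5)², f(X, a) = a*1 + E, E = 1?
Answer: 3*√5 ≈ 6.7082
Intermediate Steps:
f(X, a) = 1 + a (f(X, a) = a*1 + 1 = a + 1 = 1 + a)
w = 25 (w = 5² = 25)
√(f(12 - 10, 19) + w) = √((1 + 19) + 25) = √(20 + 25) = √45 = 3*√5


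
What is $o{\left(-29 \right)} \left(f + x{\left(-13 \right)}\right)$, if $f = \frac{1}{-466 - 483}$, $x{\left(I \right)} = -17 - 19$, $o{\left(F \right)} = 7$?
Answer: $- \frac{239155}{949} \approx -252.01$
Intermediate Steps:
$x{\left(I \right)} = -36$ ($x{\left(I \right)} = -17 - 19 = -36$)
$f = - \frac{1}{949}$ ($f = \frac{1}{-949} = - \frac{1}{949} \approx -0.0010537$)
$o{\left(-29 \right)} \left(f + x{\left(-13 \right)}\right) = 7 \left(- \frac{1}{949} - 36\right) = 7 \left(- \frac{34165}{949}\right) = - \frac{239155}{949}$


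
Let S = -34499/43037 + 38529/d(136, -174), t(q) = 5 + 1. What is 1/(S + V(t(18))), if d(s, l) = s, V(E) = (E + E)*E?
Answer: 5853032/2074899013 ≈ 0.0028209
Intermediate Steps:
t(q) = 6
V(E) = 2*E**2 (V(E) = (2*E)*E = 2*E**2)
S = 1653480709/5853032 (S = -34499/43037 + 38529/136 = 1653480709/5853032 ≈ 282.50)
1/(S + V(t(18))) = 1/(1653480709/5853032 + 2*6**2) = 1/(1653480709/5853032 + 2*36) = 1/(1653480709/5853032 + 72) = 1/(2074899013/5853032) = 5853032/2074899013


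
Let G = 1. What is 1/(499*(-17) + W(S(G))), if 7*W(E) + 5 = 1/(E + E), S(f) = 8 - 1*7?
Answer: -14/118771 ≈ -0.00011787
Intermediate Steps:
S(f) = 1 (S(f) = 8 - 7 = 1)
W(E) = -5/7 + 1/(14*E) (W(E) = -5/7 + 1/(7*(E + E)) = -5/7 + 1/(7*((2*E))) = -5/7 + (1/(2*E))/7 = -5/7 + 1/(14*E))
1/(499*(-17) + W(S(G))) = 1/(499*(-17) + (1/14)*(1 - 10*1)/1) = 1/(-8483 + (1/14)*1*(1 - 10)) = 1/(-8483 + (1/14)*1*(-9)) = 1/(-8483 - 9/14) = 1/(-118771/14) = -14/118771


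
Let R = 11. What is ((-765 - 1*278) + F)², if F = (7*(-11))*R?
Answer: 3572100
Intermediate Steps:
F = -847 (F = (7*(-11))*11 = -77*11 = -847)
((-765 - 1*278) + F)² = ((-765 - 1*278) - 847)² = ((-765 - 278) - 847)² = (-1043 - 847)² = (-1890)² = 3572100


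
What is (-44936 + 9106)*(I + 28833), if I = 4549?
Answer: -1196077060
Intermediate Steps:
(-44936 + 9106)*(I + 28833) = (-44936 + 9106)*(4549 + 28833) = -35830*33382 = -1196077060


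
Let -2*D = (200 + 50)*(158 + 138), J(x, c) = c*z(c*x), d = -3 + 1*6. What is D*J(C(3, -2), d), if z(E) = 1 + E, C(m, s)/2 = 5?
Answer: -3441000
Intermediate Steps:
d = 3 (d = -3 + 6 = 3)
C(m, s) = 10 (C(m, s) = 2*5 = 10)
J(x, c) = c*(1 + c*x)
D = -37000 (D = -(200 + 50)*(158 + 138)/2 = -125*296 = -1/2*74000 = -37000)
D*J(C(3, -2), d) = -111000*(1 + 3*10) = -111000*(1 + 30) = -111000*31 = -37000*93 = -3441000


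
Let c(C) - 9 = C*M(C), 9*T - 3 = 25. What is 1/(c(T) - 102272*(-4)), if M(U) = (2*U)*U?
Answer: 729/298275617 ≈ 2.4440e-6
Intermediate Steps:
T = 28/9 (T = 1/3 + (1/9)*25 = 1/3 + 25/9 = 28/9 ≈ 3.1111)
M(U) = 2*U**2
c(C) = 9 + 2*C**3 (c(C) = 9 + C*(2*C**2) = 9 + 2*C**3)
1/(c(T) - 102272*(-4)) = 1/((9 + 2*(28/9)**3) - 102272*(-4)) = 1/((9 + 2*(21952/729)) + 409088) = 1/((9 + 43904/729) + 409088) = 1/(50465/729 + 409088) = 1/(298275617/729) = 729/298275617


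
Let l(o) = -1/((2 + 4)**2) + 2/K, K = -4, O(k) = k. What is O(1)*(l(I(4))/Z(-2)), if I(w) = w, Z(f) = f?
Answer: 19/72 ≈ 0.26389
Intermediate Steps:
l(o) = -19/36 (l(o) = -1/((2 + 4)**2) + 2/(-4) = -1/(6**2) + 2*(-1/4) = -1/36 - 1/2 = -19/36)
O(1)*(l(I(4))/Z(-2)) = 1*(-19/36/(-2)) = 1*(-19/36*(-1/2)) = 1*(19/72) = 19/72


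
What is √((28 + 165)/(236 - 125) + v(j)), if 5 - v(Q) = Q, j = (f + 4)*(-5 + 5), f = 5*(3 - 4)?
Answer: 2*√20757/111 ≈ 2.5959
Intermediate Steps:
f = -5 (f = 5*(-1) = -5)
j = 0 (j = (-5 + 4)*(-5 + 5) = -1*0 = 0)
v(Q) = 5 - Q
√((28 + 165)/(236 - 125) + v(j)) = √((28 + 165)/(236 - 125) + (5 - 1*0)) = √(193/111 + (5 + 0)) = √(193*(1/111) + 5) = √(193/111 + 5) = √(748/111) = 2*√20757/111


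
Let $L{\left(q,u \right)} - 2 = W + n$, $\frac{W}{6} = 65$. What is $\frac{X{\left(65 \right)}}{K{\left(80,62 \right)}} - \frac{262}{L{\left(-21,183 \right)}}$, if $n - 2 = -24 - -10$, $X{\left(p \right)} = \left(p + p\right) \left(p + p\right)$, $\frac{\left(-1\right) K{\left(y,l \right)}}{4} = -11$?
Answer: $\frac{801309}{2090} \approx 383.4$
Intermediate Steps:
$W = 390$ ($W = 6 \cdot 65 = 390$)
$K{\left(y,l \right)} = 44$ ($K{\left(y,l \right)} = \left(-4\right) \left(-11\right) = 44$)
$X{\left(p \right)} = 4 p^{2}$ ($X{\left(p \right)} = 2 p 2 p = 4 p^{2}$)
$n = -12$ ($n = 2 - 14 = -12$)
$L{\left(q,u \right)} = 380$ ($L{\left(q,u \right)} = 2 + \left(390 - 12\right) = 2 + 378 = 380$)
$\frac{X{\left(65 \right)}}{K{\left(80,62 \right)}} - \frac{262}{L{\left(-21,183 \right)}} = \frac{4 \cdot 65^{2}}{44} - \frac{262}{380} = 4 \cdot 4225 \cdot \frac{1}{44} - \frac{131}{190} = 16900 \cdot \frac{1}{44} - \frac{131}{190} = \frac{4225}{11} - \frac{131}{190} = \frac{801309}{2090}$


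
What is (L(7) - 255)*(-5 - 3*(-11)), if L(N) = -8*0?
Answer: -7140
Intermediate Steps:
L(N) = 0
(L(7) - 255)*(-5 - 3*(-11)) = (0 - 255)*(-5 - 3*(-11)) = -255*(-5 + 33) = -255*28 = -7140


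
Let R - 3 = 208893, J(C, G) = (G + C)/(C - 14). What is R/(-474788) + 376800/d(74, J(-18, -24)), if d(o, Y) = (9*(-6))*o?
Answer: -3744476392/39526101 ≈ -94.734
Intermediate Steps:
J(C, G) = (C + G)/(-14 + C)
d(o, Y) = -54*o
R = 208896 (R = 3 + 208893 = 208896)
R/(-474788) + 376800/d(74, J(-18, -24)) = 208896/(-474788) + 376800/((-54*74)) = 208896*(-1/474788) + 376800/(-3996) = -52224/118697 + 376800*(-1/3996) = -52224/118697 - 31400/333 = -3744476392/39526101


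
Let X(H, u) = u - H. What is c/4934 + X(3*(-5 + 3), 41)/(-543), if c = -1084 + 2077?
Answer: 307301/2679162 ≈ 0.11470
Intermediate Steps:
c = 993
c/4934 + X(3*(-5 + 3), 41)/(-543) = 993/4934 + (41 - 3*(-5 + 3))/(-543) = 993*(1/4934) + (41 - 3*(-2))*(-1/543) = 993/4934 + (41 - 1*(-6))*(-1/543) = 993/4934 + (41 + 6)*(-1/543) = 993/4934 + 47*(-1/543) = 993/4934 - 47/543 = 307301/2679162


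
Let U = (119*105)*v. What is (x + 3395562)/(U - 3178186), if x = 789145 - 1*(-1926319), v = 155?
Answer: -6111026/1241461 ≈ -4.9224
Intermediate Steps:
x = 2715464 (x = 789145 + 1926319 = 2715464)
U = 1936725 (U = (119*105)*155 = 12495*155 = 1936725)
(x + 3395562)/(U - 3178186) = (2715464 + 3395562)/(1936725 - 3178186) = 6111026/(-1241461) = 6111026*(-1/1241461) = -6111026/1241461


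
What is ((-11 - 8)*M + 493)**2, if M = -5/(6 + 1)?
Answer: 12574116/49 ≈ 2.5661e+5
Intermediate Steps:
M = -5/7 ≈ -0.71429
((-11 - 8)*M + 493)**2 = ((-11 - 8)*(-5/7) + 493)**2 = (-19*(-5/7) + 493)**2 = (95/7 + 493)**2 = (3546/7)**2 = 12574116/49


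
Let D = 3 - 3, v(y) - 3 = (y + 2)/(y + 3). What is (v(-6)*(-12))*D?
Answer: 0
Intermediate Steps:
v(y) = 3 + (2 + y)/(3 + y) (v(y) = 3 + (y + 2)/(y + 3) = 3 + (2 + y)/(3 + y))
D = 0
(v(-6)*(-12))*D = (((11 + 4*(-6))/(3 - 6))*(-12))*0 = (((11 - 24)/(-3))*(-12))*0 = (-⅓*(-13)*(-12))*0 = ((13/3)*(-12))*0 = -52*0 = 0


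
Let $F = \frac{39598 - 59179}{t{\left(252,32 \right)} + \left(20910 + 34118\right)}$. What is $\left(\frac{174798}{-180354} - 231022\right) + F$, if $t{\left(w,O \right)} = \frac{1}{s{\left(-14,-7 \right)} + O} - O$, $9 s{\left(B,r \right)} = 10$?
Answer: $- \frac{37936451914205423}{164210483401} \approx -2.3102 \cdot 10^{5}$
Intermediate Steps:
$s{\left(B,r \right)} = \frac{10}{9}$ ($s{\left(B,r \right)} = \frac{1}{9} \cdot 10 = \frac{10}{9}$)
$t{\left(w,O \right)} = \frac{1}{\frac{10}{9} + O} - O$
$F = - \frac{1945046}{5462939}$ ($F = \frac{39598 - 59179}{\frac{9 - 320 - 9 \cdot 32^{2}}{10 + 9 \cdot 32} + \left(20910 + 34118\right)} = - \frac{19581}{\frac{9 - 320 - 9216}{10 + 288} + 55028} = - \frac{19581}{\frac{9 - 320 - 9216}{298} + 55028} = - \frac{19581}{\frac{1}{298} \left(-9527\right) + 55028} = - \frac{19581}{- \frac{9527}{298} + 55028} = - \frac{19581}{\frac{16388817}{298}} = \left(-19581\right) \frac{298}{16388817} = - \frac{1945046}{5462939} \approx -0.35604$)
$\left(\frac{174798}{-180354} - 231022\right) + F = \left(\frac{174798}{-180354} - 231022\right) - \frac{1945046}{5462939} = \left(174798 \left(- \frac{1}{180354}\right) - 231022\right) - \frac{1945046}{5462939} = \left(- \frac{29133}{30059} - 231022\right) - \frac{1945046}{5462939} = - \frac{6944319431}{30059} - \frac{1945046}{5462939} = - \frac{37936451914205423}{164210483401}$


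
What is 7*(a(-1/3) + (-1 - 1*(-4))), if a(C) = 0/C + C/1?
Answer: 56/3 ≈ 18.667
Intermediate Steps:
a(C) = C (a(C) = 0 + C*1 = 0 + C = C)
7*(a(-1/3) + (-1 - 1*(-4))) = 7*(-1/3 + (-1 - 1*(-4))) = 7*(-1*⅓ + (-1 + 4)) = 7*(-⅓ + 3) = 7*(8/3) = 56/3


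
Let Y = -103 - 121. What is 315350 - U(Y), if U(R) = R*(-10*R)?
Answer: 817110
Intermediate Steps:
Y = -224
U(R) = -10*R²
315350 - U(Y) = 315350 - (-10)*(-224)² = 315350 - (-10)*50176 = 315350 - 1*(-501760) = 315350 + 501760 = 817110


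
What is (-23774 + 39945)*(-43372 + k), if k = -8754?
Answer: -842929546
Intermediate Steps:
(-23774 + 39945)*(-43372 + k) = (-23774 + 39945)*(-43372 - 8754) = 16171*(-52126) = -842929546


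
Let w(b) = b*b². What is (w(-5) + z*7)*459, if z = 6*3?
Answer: 459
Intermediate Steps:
w(b) = b³
z = 18
(w(-5) + z*7)*459 = ((-5)³ + 18*7)*459 = (-125 + 126)*459 = 1*459 = 459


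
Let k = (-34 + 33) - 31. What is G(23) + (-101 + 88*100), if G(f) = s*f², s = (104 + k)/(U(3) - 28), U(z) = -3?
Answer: 231581/31 ≈ 7470.4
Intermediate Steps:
k = -32 (k = -1 - 31 = -32)
s = -72/31 (s = (104 - 32)/(-3 - 28) = 72/(-31) = 72*(-1/31) = -72/31 ≈ -2.3226)
G(f) = -72*f²/31
G(23) + (-101 + 88*100) = -72/31*23² + (-101 + 88*100) = -72/31*529 + (-101 + 8800) = -38088/31 + 8699 = 231581/31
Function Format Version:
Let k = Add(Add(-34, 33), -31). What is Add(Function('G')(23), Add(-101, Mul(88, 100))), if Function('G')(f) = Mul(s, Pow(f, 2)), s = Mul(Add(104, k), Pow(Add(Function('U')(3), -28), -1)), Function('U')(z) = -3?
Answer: Rational(231581, 31) ≈ 7470.4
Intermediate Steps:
k = -32 (k = Add(-1, -31) = -32)
s = Rational(-72, 31) (s = Mul(Add(104, -32), Pow(Add(-3, -28), -1)) = Mul(72, Pow(-31, -1)) = Mul(72, Rational(-1, 31)) = Rational(-72, 31) ≈ -2.3226)
Function('G')(f) = Mul(Rational(-72, 31), Pow(f, 2))
Add(Function('G')(23), Add(-101, Mul(88, 100))) = Add(Mul(Rational(-72, 31), Pow(23, 2)), Add(-101, Mul(88, 100))) = Add(Mul(Rational(-72, 31), 529), Add(-101, 8800)) = Add(Rational(-38088, 31), 8699) = Rational(231581, 31)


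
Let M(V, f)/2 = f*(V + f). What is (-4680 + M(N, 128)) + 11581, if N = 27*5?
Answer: 74229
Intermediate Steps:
N = 135
M(V, f) = 2*f*(V + f) (M(V, f) = 2*(f*(V + f)) = 2*f*(V + f))
(-4680 + M(N, 128)) + 11581 = (-4680 + 2*128*(135 + 128)) + 11581 = (-4680 + 2*128*263) + 11581 = (-4680 + 67328) + 11581 = 62648 + 11581 = 74229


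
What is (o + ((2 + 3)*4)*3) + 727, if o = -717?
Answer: 70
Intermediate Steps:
(o + ((2 + 3)*4)*3) + 727 = (-717 + ((2 + 3)*4)*3) + 727 = (-717 + (5*4)*3) + 727 = (-717 + 20*3) + 727 = (-717 + 60) + 727 = -657 + 727 = 70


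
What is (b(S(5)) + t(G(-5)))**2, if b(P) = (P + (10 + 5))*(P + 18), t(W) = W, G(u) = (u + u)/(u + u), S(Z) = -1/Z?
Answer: 43705321/625 ≈ 69929.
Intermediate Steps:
G(u) = 1 (G(u) = (2*u)/((2*u)) = (2*u)*(1/(2*u)) = 1)
b(P) = (15 + P)*(18 + P) (b(P) = (P + 15)*(18 + P) = (15 + P)*(18 + P))
(b(S(5)) + t(G(-5)))**2 = ((270 + (-1/5)**2 + 33*(-1/5)) + 1)**2 = ((270 + 1/25 - 33/5) + 1)**2 = (6586/25 + 1)**2 = (6611/25)**2 = 43705321/625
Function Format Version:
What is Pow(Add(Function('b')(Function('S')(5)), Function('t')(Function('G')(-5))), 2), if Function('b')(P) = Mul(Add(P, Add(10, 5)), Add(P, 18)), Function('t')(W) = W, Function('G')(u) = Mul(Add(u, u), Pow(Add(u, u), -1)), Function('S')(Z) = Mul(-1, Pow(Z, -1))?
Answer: Rational(43705321, 625) ≈ 69929.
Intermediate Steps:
Function('G')(u) = 1 (Function('G')(u) = Mul(Mul(2, u), Pow(Mul(2, u), -1)) = Mul(Mul(2, u), Mul(Rational(1, 2), Pow(u, -1))) = 1)
Function('b')(P) = Mul(Add(15, P), Add(18, P)) (Function('b')(P) = Mul(Add(P, 15), Add(18, P)) = Mul(Add(15, P), Add(18, P)))
Pow(Add(Function('b')(Function('S')(5)), Function('t')(Function('G')(-5))), 2) = Pow(Add(Add(270, Pow(Mul(-1, Pow(5, -1)), 2), Mul(33, Mul(-1, Pow(5, -1)))), 1), 2) = Pow(Add(Add(270, Pow(Mul(-1, Rational(1, 5)), 2), Mul(33, Mul(-1, Rational(1, 5)))), 1), 2) = Pow(Add(Add(270, Pow(Rational(-1, 5), 2), Mul(33, Rational(-1, 5))), 1), 2) = Pow(Add(Add(270, Rational(1, 25), Rational(-33, 5)), 1), 2) = Pow(Add(Rational(6586, 25), 1), 2) = Pow(Rational(6611, 25), 2) = Rational(43705321, 625)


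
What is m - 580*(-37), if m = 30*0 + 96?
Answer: 21556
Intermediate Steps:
m = 96 (m = 0 + 96 = 96)
m - 580*(-37) = 96 - 580*(-37) = 96 - 1*(-21460) = 96 + 21460 = 21556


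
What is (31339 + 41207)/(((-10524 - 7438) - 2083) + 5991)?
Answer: -36273/7027 ≈ -5.1619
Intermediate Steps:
(31339 + 41207)/(((-10524 - 7438) - 2083) + 5991) = 72546/((-17962 - 2083) + 5991) = 72546/(-20045 + 5991) = 72546/(-14054) = 72546*(-1/14054) = -36273/7027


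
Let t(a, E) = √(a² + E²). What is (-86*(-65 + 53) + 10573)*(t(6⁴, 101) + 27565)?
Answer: 319891825 + 11605*√1689817 ≈ 3.3498e+8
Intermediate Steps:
t(a, E) = √(E² + a²)
(-86*(-65 + 53) + 10573)*(t(6⁴, 101) + 27565) = (-86*(-65 + 53) + 10573)*(√(101² + (6⁴)²) + 27565) = (-86*(-12) + 10573)*(√(10201 + 1296²) + 27565) = (1032 + 10573)*(√(10201 + 1679616) + 27565) = 11605*(√1689817 + 27565) = 11605*(27565 + √1689817) = 319891825 + 11605*√1689817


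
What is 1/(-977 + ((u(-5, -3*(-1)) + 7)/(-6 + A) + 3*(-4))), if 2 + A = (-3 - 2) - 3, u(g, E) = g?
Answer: -8/7913 ≈ -0.0010110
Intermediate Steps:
A = -10 (A = -2 + ((-3 - 2) - 3) = -2 + (-5 - 3) = -2 - 8 = -10)
1/(-977 + ((u(-5, -3*(-1)) + 7)/(-6 + A) + 3*(-4))) = 1/(-977 + ((-5 + 7)/(-6 - 10) + 3*(-4))) = 1/(-977 + (2/(-16) - 12)) = 1/(-977 + (2*(-1/16) - 12)) = 1/(-977 + (-⅛ - 12)) = 1/(-977 - 97/8) = 1/(-7913/8) = -8/7913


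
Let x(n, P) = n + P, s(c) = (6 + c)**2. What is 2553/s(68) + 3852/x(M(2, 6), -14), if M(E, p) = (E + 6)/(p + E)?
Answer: -569199/1924 ≈ -295.84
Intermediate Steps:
M(E, p) = (6 + E)/(E + p)
x(n, P) = P + n
2553/s(68) + 3852/x(M(2, 6), -14) = 2553/((6 + 68)**2) + 3852/(-14 + (6 + 2)/(2 + 6)) = 2553/(74**2) + 3852/(-14 + 8/8) = 2553/5476 + 3852/(-14 + (1/8)*8) = 2553*(1/5476) + 3852/(-14 + 1) = 69/148 + 3852/(-13) = 69/148 + 3852*(-1/13) = 69/148 - 3852/13 = -569199/1924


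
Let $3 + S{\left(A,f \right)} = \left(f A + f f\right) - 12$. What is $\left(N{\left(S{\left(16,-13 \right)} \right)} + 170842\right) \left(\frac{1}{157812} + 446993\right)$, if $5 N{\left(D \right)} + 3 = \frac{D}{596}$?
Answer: $\frac{17956433848146590903}{235139880} \approx 7.6365 \cdot 10^{10}$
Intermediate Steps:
$S{\left(A,f \right)} = -15 + f^{2} + A f$ ($S{\left(A,f \right)} = -3 - \left(12 - f A - f f\right) = -3 - \left(12 - f^{2} - A f\right) = -3 + \left(-12 + f^{2} + A f\right) = -15 + f^{2} + A f$)
$N{\left(D \right)} = - \frac{3}{5} + \frac{D}{2980}$ ($N{\left(D \right)} = - \frac{3}{5} + \frac{D \frac{1}{596}}{5} = - \frac{3}{5} + \frac{\frac{1}{596} D}{5} = - \frac{3}{5} + \frac{D}{2980}$)
$\left(N{\left(S{\left(16,-13 \right)} \right)} + 170842\right) \left(\frac{1}{157812} + 446993\right) = \left(\left(- \frac{3}{5} + \frac{-15 + \left(-13\right)^{2} + 16 \left(-13\right)}{2980}\right) + 170842\right) \left(\frac{1}{157812} + 446993\right) = \left(\left(- \frac{3}{5} + \frac{-15 + 169 - 208}{2980}\right) + 170842\right) \left(\frac{1}{157812} + 446993\right) = \left(\left(- \frac{3}{5} + \frac{1}{2980} \left(-54\right)\right) + 170842\right) \frac{70540859317}{157812} = \left(\left(- \frac{3}{5} - \frac{27}{1490}\right) + 170842\right) \frac{70540859317}{157812} = \left(- \frac{921}{1490} + 170842\right) \frac{70540859317}{157812} = \frac{254553659}{1490} \cdot \frac{70540859317}{157812} = \frac{17956433848146590903}{235139880}$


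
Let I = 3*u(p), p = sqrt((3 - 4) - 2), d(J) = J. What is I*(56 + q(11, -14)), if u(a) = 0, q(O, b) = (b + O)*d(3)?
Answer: 0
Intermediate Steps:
q(O, b) = 3*O + 3*b (q(O, b) = (b + O)*3 = (O + b)*3 = 3*O + 3*b)
p = I*sqrt(3) (p = sqrt(-1 - 2) = sqrt(-3) = I*sqrt(3) ≈ 1.732*I)
I = 0 (I = 3*0 = 0)
I*(56 + q(11, -14)) = 0*(56 + (3*11 + 3*(-14))) = 0*(56 + (33 - 42)) = 0*(56 - 9) = 0*47 = 0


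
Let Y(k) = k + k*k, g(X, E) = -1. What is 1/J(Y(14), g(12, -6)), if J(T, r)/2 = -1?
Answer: -½ ≈ -0.50000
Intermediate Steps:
Y(k) = k + k²
J(T, r) = -2 (J(T, r) = 2*(-1) = -2)
1/J(Y(14), g(12, -6)) = 1/(-2) = -½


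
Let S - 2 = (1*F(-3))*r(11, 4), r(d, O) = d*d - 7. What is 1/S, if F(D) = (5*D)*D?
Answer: 1/5132 ≈ 0.00019486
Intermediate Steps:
F(D) = 5*D²
r(d, O) = -7 + d² (r(d, O) = d² - 7 = -7 + d²)
S = 5132 (S = 2 + (1*(5*(-3)²))*(-7 + 11²) = 2 + (1*(5*9))*(-7 + 121) = 2 + (1*45)*114 = 2 + 45*114 = 2 + 5130 = 5132)
1/S = 1/5132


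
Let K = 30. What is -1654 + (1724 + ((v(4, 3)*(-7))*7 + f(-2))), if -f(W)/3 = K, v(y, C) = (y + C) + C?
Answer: -510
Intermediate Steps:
v(y, C) = y + 2*C (v(y, C) = (C + y) + C = y + 2*C)
f(W) = -90 (f(W) = -3*30 = -90)
-1654 + (1724 + ((v(4, 3)*(-7))*7 + f(-2))) = -1654 + (1724 + (((4 + 2*3)*(-7))*7 - 90)) = -1654 + (1724 + (((4 + 6)*(-7))*7 - 90)) = -1654 + (1724 + ((10*(-7))*7 - 90)) = -1654 + (1724 + (-70*7 - 90)) = -1654 + (1724 + (-490 - 90)) = -1654 + (1724 - 580) = -1654 + 1144 = -510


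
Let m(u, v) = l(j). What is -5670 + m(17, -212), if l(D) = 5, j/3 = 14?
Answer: -5665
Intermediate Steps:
j = 42 (j = 3*14 = 42)
m(u, v) = 5
-5670 + m(17, -212) = -5670 + 5 = -5665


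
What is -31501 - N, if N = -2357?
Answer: -29144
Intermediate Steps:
-31501 - N = -31501 - 1*(-2357) = -31501 + 2357 = -29144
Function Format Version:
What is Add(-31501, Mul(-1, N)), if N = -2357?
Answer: -29144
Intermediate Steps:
Add(-31501, Mul(-1, N)) = Add(-31501, Mul(-1, -2357)) = Add(-31501, 2357) = -29144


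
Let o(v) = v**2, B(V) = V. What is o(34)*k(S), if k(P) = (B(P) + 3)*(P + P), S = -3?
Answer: 0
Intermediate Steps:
k(P) = 2*P*(3 + P) (k(P) = (P + 3)*(P + P) = (3 + P)*(2*P) = 2*P*(3 + P))
o(34)*k(S) = 34**2*(2*(-3)*(3 - 3)) = 1156*(2*(-3)*0) = 1156*0 = 0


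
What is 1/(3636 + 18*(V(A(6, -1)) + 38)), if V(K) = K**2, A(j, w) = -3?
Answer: 1/4482 ≈ 0.00022311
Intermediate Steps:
1/(3636 + 18*(V(A(6, -1)) + 38)) = 1/(3636 + 18*((-3)**2 + 38)) = 1/(3636 + 18*(9 + 38)) = 1/(3636 + 18*47) = 1/(3636 + 846) = 1/4482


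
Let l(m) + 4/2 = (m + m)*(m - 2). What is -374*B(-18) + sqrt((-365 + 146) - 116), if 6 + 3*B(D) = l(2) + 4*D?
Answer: 29920/3 + I*sqrt(335) ≈ 9973.3 + 18.303*I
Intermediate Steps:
l(m) = -2 + 2*m*(-2 + m) (l(m) = -2 + (m + m)*(m - 2) = -2 + (2*m)*(-2 + m) = -2 + 2*m*(-2 + m))
B(D) = -8/3 + 4*D/3 (B(D) = -2 + ((-2 - 4*2 + 2*2**2) + 4*D)/3 = -2 + ((-2 - 8 + 2*4) + 4*D)/3 = -2 + ((-2 - 8 + 8) + 4*D)/3 = -2 + (-2 + 4*D)/3 = -2 + (-2/3 + 4*D/3) = -8/3 + 4*D/3)
-374*B(-18) + sqrt((-365 + 146) - 116) = -374*(-8/3 + (4/3)*(-18)) + sqrt((-365 + 146) - 116) = -374*(-8/3 - 24) + sqrt(-219 - 116) = -374*(-80/3) + sqrt(-335) = 29920/3 + I*sqrt(335)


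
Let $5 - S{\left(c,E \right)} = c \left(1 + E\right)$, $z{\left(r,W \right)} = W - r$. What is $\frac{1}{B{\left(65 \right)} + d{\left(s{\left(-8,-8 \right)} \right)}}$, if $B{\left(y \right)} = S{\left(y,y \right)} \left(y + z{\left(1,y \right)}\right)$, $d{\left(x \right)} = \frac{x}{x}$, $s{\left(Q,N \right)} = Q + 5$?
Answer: $- \frac{1}{552764} \approx -1.8091 \cdot 10^{-6}$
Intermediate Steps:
$s{\left(Q,N \right)} = 5 + Q$
$S{\left(c,E \right)} = 5 - c \left(1 + E\right)$
$d{\left(x \right)} = 1$
$B{\left(y \right)} = \left(-1 + 2 y\right) \left(5 - y - y^{2}\right)$ ($B{\left(y \right)} = \left(5 - y - y y\right) \left(y + \left(y - 1\right)\right) = \left(5 - y - y^{2}\right) \left(y + \left(y - 1\right)\right) = \left(5 - y - y^{2}\right) \left(y + \left(-1 + y\right)\right) = \left(5 - y - y^{2}\right) \left(-1 + 2 y\right) = \left(-1 + 2 y\right) \left(5 - y - y^{2}\right)$)
$\frac{1}{B{\left(65 \right)} + d{\left(s{\left(-8,-8 \right)} \right)}} = \frac{1}{- \left(-1 + 2 \cdot 65\right) \left(-5 + 65 + 65^{2}\right) + 1} = \frac{1}{- \left(-1 + 130\right) \left(-5 + 65 + 4225\right) + 1} = \frac{1}{\left(-1\right) 129 \cdot 4285 + 1} = \frac{1}{-552765 + 1} = \frac{1}{-552764} = - \frac{1}{552764}$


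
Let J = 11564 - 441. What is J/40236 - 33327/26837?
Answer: -148919603/154259076 ≈ -0.96539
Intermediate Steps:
J = 11123
J/40236 - 33327/26837 = 11123/40236 - 33327/26837 = 11123*(1/40236) - 33327*1/26837 = 1589/5748 - 33327/26837 = -148919603/154259076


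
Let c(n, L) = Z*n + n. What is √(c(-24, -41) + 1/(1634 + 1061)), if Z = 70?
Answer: I*√252575345/385 ≈ 41.28*I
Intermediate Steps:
c(n, L) = 71*n (c(n, L) = 70*n + n = 71*n)
√(c(-24, -41) + 1/(1634 + 1061)) = √(71*(-24) + 1/(1634 + 1061)) = √(-1704 + 1/2695) = √(-4592279/2695) = I*√252575345/385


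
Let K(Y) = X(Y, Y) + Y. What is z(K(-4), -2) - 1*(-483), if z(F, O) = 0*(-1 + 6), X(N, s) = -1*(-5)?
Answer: 483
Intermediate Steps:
X(N, s) = 5
K(Y) = 5 + Y
z(F, O) = 0 (z(F, O) = 0*5 = 0)
z(K(-4), -2) - 1*(-483) = 0 - 1*(-483) = 0 + 483 = 483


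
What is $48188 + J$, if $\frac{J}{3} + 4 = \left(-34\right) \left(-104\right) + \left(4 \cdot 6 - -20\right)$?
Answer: $58916$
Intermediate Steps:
$J = 10728$ ($J = -12 + 3 \left(\left(-34\right) \left(-104\right) + \left(4 \cdot 6 - -20\right)\right) = -12 + 3 \left(3536 + \left(24 + 20\right)\right) = -12 + 3 \left(3536 + 44\right) = -12 + 3 \cdot 3580 = -12 + 10740 = 10728$)
$48188 + J = 48188 + 10728 = 58916$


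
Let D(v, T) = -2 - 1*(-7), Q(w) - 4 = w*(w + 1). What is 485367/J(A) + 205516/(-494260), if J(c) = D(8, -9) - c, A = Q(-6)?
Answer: -59975863346/3583385 ≈ -16737.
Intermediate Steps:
Q(w) = 4 + w*(1 + w) (Q(w) = 4 + w*(w + 1) = 4 + w*(1 + w))
D(v, T) = 5 (D(v, T) = -2 + 7 = 5)
A = 34 (A = 4 - 6 + (-6)² = 4 - 6 + 36 = 34)
J(c) = 5 - c
485367/J(A) + 205516/(-494260) = 485367/(5 - 1*34) + 205516/(-494260) = 485367/(5 - 34) + 205516*(-1/494260) = 485367/(-29) - 51379/123565 = 485367*(-1/29) - 51379/123565 = -485367/29 - 51379/123565 = -59975863346/3583385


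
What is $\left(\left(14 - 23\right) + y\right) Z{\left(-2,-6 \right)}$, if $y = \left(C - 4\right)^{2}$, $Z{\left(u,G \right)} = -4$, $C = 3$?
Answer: $32$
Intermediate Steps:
$y = 1$ ($y = \left(3 - 4\right)^{2} = \left(-1\right)^{2} = 1$)
$\left(\left(14 - 23\right) + y\right) Z{\left(-2,-6 \right)} = \left(\left(14 - 23\right) + 1\right) \left(-4\right) = \left(-9 + 1\right) \left(-4\right) = \left(-8\right) \left(-4\right) = 32$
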